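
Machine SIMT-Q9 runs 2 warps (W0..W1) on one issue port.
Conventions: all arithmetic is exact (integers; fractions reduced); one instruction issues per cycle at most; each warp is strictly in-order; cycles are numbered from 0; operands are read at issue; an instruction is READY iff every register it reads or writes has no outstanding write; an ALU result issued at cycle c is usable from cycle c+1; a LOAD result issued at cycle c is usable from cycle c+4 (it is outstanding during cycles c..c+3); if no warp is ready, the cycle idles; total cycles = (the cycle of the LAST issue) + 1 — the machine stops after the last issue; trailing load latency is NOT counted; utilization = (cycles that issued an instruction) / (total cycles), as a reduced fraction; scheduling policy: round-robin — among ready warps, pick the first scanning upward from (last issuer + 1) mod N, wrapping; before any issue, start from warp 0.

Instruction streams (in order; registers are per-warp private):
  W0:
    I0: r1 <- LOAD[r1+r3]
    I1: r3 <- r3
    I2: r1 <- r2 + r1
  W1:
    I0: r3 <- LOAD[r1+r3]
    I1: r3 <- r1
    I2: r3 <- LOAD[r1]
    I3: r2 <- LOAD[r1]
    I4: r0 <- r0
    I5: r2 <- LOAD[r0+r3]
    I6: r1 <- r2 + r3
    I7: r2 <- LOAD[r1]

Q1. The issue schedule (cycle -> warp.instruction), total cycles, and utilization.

cycle 0: W0.I0
cycle 1: W1.I0
cycle 2: W0.I1
cycle 3: idle
cycle 4: W0.I2
cycle 5: W1.I1
cycle 6: W1.I2
cycle 7: W1.I3
cycle 8: W1.I4
cycle 9: idle
cycle 10: idle
cycle 11: W1.I5
cycle 12: idle
cycle 13: idle
cycle 14: idle
cycle 15: W1.I6
cycle 16: W1.I7

Answer: 17 cycles, utilization 11/17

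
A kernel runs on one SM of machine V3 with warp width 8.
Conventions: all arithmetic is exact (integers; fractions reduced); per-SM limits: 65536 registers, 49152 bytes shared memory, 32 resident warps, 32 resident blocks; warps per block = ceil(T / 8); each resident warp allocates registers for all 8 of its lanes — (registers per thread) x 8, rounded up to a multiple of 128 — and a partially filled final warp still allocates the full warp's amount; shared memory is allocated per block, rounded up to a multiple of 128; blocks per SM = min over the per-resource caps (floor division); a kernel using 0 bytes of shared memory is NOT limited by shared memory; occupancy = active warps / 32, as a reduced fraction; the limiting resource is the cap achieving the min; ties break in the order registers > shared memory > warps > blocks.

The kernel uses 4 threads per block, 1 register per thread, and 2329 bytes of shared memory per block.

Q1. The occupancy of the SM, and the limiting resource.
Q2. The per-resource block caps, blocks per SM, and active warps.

Answer: occupancy 5/8, limited by shared memory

registers: 512 blocks
shared memory: 20 blocks
warps: 32 blocks
blocks: 32 blocks

Answer: 20 blocks, 20 active warps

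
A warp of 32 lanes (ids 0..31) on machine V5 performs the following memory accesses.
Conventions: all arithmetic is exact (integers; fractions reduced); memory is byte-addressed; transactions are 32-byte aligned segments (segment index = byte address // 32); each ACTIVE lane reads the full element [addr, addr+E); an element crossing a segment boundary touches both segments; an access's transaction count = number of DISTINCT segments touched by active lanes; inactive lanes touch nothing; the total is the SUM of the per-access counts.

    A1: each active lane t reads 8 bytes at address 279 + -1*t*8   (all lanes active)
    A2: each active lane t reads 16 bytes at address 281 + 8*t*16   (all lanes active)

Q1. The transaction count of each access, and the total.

A1: 9 transactions
A2: 64 transactions

Answer: 9,64; total 73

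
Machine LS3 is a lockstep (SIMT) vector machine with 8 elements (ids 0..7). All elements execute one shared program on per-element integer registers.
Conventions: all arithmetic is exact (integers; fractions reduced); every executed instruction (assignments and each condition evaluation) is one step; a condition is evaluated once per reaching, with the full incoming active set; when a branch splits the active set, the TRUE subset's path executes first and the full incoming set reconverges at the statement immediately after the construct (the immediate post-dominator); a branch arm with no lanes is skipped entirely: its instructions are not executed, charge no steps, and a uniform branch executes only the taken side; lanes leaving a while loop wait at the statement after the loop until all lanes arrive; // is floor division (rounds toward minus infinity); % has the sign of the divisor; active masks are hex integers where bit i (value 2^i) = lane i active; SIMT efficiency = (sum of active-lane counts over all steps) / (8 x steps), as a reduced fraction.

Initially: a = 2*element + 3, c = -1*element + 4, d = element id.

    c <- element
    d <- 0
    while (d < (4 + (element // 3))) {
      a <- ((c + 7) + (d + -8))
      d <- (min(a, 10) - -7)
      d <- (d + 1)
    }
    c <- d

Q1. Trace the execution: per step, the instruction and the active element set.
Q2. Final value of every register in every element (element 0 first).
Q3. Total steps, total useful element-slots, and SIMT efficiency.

step 0: c <- element                 0xff
step 1: d <- 0                       0xff
step 2: eval (d < (4 + (element // 3))) 0xff
step 3: a <- ((c + 7) + (d + -8))    0xff
step 4: d <- (min(a, 10) - -7)       0xff
step 5: d <- (d + 1)                 0xff
step 6: eval (d < (4 + (element // 3))) 0xff
step 7: c <- d                       0xff

Answer: 8 steps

a: -1,0,1,2,3,4,5,6
c: 7,8,9,10,11,12,13,14
d: 7,8,9,10,11,12,13,14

steps = 8; useful = 64; efficiency = 64/64 = 1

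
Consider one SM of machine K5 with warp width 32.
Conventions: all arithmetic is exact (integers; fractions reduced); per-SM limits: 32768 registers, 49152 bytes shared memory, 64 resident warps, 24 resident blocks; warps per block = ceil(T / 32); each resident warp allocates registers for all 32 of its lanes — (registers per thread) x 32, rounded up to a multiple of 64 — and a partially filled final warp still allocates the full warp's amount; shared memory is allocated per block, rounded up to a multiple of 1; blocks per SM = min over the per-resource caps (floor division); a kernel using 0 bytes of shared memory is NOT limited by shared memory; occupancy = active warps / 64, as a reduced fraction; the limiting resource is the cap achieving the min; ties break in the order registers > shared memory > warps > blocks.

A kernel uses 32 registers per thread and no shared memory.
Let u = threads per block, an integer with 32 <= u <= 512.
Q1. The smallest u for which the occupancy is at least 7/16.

Answer: u = 33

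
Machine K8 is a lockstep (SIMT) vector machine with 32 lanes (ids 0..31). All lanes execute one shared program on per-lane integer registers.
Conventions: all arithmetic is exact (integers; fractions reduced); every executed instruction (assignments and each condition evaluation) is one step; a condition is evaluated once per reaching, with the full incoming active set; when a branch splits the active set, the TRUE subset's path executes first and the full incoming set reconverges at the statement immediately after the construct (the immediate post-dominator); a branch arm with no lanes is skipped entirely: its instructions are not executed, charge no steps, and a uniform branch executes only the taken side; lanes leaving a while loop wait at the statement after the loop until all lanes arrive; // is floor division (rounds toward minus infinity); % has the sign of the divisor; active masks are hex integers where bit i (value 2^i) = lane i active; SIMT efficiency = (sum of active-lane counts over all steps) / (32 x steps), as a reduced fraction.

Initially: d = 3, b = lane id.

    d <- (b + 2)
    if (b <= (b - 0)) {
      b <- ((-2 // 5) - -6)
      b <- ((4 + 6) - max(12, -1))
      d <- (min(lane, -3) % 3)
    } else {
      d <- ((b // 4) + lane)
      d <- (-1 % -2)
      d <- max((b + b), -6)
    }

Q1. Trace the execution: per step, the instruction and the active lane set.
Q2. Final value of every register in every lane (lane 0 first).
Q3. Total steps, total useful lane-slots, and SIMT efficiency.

step 0: d <- (b + 2)                 0xffffffff
step 1: eval (b <= (b - 0))          0xffffffff
step 2: b <- ((-2 // 5) - -6)        0xffffffff
step 3: b <- ((4 + 6) - max(12, -1)) 0xffffffff
step 4: d <- (min(lane, -3) % 3)     0xffffffff

Answer: 5 steps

d: 0,0,0,0,0,0,0,0,0,0,0,0,0,0,0,0,0,0,0,0,0,0,0,0,0,0,0,0,0,0,0,0
b: -2,-2,-2,-2,-2,-2,-2,-2,-2,-2,-2,-2,-2,-2,-2,-2,-2,-2,-2,-2,-2,-2,-2,-2,-2,-2,-2,-2,-2,-2,-2,-2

steps = 5; useful = 160; efficiency = 160/160 = 1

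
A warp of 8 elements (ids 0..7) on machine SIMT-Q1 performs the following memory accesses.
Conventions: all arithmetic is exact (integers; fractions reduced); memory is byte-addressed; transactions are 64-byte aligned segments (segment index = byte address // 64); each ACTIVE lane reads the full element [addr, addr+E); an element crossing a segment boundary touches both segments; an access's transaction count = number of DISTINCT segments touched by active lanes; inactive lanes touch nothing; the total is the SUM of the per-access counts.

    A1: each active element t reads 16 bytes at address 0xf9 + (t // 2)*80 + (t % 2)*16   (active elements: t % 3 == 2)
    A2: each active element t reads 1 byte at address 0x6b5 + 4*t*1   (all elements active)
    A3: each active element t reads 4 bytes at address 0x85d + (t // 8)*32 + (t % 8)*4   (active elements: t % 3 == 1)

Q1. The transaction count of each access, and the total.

A1: 2 transactions
A2: 2 transactions
A3: 1 transaction

Answer: 2,2,1; total 5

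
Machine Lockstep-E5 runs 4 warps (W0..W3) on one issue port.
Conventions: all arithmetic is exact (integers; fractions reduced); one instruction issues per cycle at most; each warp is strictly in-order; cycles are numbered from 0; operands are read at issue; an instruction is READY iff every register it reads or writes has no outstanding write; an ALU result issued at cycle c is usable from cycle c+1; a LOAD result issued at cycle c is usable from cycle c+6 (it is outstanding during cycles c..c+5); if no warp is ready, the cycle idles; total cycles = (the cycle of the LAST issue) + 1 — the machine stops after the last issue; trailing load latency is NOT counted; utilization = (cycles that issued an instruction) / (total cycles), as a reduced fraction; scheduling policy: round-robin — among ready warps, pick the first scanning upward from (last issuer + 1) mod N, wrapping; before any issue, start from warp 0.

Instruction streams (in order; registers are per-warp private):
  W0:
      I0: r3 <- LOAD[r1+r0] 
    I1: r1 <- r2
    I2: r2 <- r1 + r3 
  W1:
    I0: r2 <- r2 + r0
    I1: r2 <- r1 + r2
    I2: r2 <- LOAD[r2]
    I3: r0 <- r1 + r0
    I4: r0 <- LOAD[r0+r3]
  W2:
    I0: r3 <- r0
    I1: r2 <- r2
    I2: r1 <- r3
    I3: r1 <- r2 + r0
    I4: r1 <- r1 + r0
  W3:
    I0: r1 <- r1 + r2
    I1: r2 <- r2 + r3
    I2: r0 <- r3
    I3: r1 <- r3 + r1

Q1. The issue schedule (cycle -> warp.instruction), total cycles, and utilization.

cycle 0: W0.I0
cycle 1: W1.I0
cycle 2: W2.I0
cycle 3: W3.I0
cycle 4: W0.I1
cycle 5: W1.I1
cycle 6: W2.I1
cycle 7: W3.I1
cycle 8: W0.I2
cycle 9: W1.I2
cycle 10: W2.I2
cycle 11: W3.I2
cycle 12: W1.I3
cycle 13: W2.I3
cycle 14: W3.I3
cycle 15: W1.I4
cycle 16: W2.I4

Answer: 17 cycles, utilization 1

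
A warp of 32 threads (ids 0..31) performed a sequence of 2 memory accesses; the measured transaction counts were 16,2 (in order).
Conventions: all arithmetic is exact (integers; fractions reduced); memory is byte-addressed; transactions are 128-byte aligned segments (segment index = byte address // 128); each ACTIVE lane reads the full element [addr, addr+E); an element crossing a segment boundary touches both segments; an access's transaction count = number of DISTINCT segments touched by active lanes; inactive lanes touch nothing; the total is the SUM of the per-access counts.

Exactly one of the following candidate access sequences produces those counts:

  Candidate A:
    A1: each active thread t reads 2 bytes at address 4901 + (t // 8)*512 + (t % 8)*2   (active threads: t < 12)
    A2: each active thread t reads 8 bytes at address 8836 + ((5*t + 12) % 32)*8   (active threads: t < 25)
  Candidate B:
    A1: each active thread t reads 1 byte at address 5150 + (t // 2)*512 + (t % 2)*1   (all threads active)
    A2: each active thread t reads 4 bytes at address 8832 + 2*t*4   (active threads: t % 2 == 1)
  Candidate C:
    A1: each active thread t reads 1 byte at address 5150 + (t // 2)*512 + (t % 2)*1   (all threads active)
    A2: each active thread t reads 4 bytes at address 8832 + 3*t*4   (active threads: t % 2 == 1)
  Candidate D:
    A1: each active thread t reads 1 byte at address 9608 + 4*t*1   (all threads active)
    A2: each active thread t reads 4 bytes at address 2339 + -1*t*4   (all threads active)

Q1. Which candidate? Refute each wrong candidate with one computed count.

A: A1 gives 2 transactions, not 16
C: A2 gives 3 transactions, not 2
D: A1 gives 2 transactions, not 16
B: all counts match (16,2)

Answer: B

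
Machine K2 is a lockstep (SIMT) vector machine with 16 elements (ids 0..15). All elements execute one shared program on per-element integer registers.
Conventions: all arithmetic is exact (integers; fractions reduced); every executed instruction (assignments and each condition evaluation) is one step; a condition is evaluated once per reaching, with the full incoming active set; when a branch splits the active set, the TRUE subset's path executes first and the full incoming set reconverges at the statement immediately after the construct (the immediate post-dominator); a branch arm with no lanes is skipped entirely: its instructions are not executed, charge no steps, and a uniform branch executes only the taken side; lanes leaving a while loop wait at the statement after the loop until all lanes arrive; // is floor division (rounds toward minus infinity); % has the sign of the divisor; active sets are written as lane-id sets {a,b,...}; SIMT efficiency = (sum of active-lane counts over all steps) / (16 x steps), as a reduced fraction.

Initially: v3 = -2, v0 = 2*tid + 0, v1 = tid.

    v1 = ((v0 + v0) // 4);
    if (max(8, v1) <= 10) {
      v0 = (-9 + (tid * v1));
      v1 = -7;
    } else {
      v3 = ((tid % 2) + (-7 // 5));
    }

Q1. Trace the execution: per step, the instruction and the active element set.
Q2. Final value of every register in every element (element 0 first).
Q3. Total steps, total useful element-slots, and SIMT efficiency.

step 0: v1 <- ((v0 + v0) // 4)       {0,1,2,3,4,5,6,7,8,9,10,11,12,13,14,15}
step 1: eval (max(8, v1) <= 10)      {0,1,2,3,4,5,6,7,8,9,10,11,12,13,14,15}
step 2: v0 <- (-9 + (tid * v1))      {0,1,2,3,4,5,6,7,8,9,10}
step 3: v1 <- -7                     {0,1,2,3,4,5,6,7,8,9,10}
step 4: v3 <- ((tid % 2) + (-7 // 5)) {11,12,13,14,15}

Answer: 5 steps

v3: -2,-2,-2,-2,-2,-2,-2,-2,-2,-2,-2,-1,-2,-1,-2,-1
v0: -9,-8,-5,0,7,16,27,40,55,72,91,22,24,26,28,30
v1: -7,-7,-7,-7,-7,-7,-7,-7,-7,-7,-7,11,12,13,14,15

steps = 5; useful = 59; efficiency = 59/80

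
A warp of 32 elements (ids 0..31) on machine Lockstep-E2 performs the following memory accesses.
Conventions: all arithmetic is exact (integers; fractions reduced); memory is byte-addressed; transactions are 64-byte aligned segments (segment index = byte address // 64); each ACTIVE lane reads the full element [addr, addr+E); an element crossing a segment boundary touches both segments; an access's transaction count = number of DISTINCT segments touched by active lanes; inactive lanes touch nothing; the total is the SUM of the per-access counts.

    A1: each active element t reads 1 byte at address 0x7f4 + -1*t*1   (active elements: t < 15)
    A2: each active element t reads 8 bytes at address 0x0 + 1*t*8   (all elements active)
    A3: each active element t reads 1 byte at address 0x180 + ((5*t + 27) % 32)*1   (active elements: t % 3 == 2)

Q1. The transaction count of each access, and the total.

A1: 1 transaction
A2: 4 transactions
A3: 1 transaction

Answer: 1,4,1; total 6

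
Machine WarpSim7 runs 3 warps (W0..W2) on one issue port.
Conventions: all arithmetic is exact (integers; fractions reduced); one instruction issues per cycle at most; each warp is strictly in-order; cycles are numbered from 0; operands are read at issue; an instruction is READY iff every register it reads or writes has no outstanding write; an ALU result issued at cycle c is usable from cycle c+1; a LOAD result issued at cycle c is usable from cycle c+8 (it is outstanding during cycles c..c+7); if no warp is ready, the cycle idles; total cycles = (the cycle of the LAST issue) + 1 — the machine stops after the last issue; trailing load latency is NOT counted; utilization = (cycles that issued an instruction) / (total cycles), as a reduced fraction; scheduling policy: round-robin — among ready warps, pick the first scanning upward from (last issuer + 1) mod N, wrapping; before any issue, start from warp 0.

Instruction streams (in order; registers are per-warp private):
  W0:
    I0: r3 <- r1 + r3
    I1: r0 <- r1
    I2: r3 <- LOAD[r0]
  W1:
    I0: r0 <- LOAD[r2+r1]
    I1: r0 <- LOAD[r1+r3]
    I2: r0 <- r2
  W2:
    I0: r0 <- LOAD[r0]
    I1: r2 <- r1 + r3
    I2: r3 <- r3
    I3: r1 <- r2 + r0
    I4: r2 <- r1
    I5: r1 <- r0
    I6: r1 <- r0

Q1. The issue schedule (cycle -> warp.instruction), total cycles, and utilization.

cycle 0: W0.I0
cycle 1: W1.I0
cycle 2: W2.I0
cycle 3: W0.I1
cycle 4: W2.I1
cycle 5: W0.I2
cycle 6: W2.I2
cycle 7: idle
cycle 8: idle
cycle 9: W1.I1
cycle 10: W2.I3
cycle 11: W2.I4
cycle 12: W2.I5
cycle 13: W2.I6
cycle 14: idle
cycle 15: idle
cycle 16: idle
cycle 17: W1.I2

Answer: 18 cycles, utilization 13/18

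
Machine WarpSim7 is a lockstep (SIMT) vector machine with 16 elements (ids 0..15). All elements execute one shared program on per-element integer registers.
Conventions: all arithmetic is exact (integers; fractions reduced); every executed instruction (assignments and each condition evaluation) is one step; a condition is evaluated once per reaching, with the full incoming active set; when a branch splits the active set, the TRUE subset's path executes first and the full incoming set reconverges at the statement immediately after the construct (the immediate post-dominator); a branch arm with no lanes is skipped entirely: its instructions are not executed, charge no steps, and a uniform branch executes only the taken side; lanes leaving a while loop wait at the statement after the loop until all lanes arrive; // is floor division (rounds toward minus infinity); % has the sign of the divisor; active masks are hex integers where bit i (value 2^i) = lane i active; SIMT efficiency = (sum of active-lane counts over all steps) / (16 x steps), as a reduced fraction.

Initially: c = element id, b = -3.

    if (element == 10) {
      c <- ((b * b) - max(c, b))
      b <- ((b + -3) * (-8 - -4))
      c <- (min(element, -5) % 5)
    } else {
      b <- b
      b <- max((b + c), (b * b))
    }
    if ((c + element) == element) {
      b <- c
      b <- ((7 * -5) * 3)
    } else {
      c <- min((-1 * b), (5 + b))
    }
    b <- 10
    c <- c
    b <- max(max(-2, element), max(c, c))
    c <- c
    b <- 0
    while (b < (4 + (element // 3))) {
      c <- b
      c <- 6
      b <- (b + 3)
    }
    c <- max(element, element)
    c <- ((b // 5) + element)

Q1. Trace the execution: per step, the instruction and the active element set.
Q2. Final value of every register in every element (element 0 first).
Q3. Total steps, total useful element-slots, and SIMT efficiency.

step 0: eval (element == 10)         0xffff
step 1: c <- ((b * b) - max(c, b))   0x0400
step 2: b <- ((b + -3) * (-8 - -4))  0x0400
step 3: c <- (min(element, -5) % 5)  0x0400
step 4: b <- b                       0xfbff
step 5: b <- max((b + c), (b * b))   0xfbff
step 6: eval ((c + element) == element) 0xffff
step 7: b <- c                       0x0401
step 8: b <- ((7 * -5) * 3)          0x0401
step 9: c <- min((-1 * b), (5 + b))  0xfbfe
step 10: b <- 10                      0xffff
step 11: c <- c                       0xffff
step 12: b <- max(max(-2, element), max(c, c)) 0xffff
step 13: c <- c                       0xffff
step 14: b <- 0                       0xffff
step 15: eval (b < (4 + (element // 3))) 0xffff
step 16: c <- b                       0xffff
step 17: c <- 6                       0xffff
step 18: b <- (b + 3)                 0xffff
step 19: eval (b < (4 + (element // 3))) 0xffff
step 20: c <- b                       0xffff
step 21: c <- 6                       0xffff
step 22: b <- (b + 3)                 0xffff
step 23: eval (b < (4 + (element // 3))) 0xffff
step 24: c <- b                       0xfe00
step 25: c <- 6                       0xfe00
step 26: b <- (b + 3)                 0xfe00
step 27: eval (b < (4 + (element // 3))) 0xfe00
step 28: c <- max(element, element)   0xffff
step 29: c <- ((b // 5) + element)    0xffff

Answer: 30 steps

c: 1,2,3,4,5,6,7,8,9,10,11,12,13,14,15,16
b: 6,6,6,6,6,6,6,6,6,9,9,9,9,9,9,9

steps = 30; useful = 367; efficiency = 367/480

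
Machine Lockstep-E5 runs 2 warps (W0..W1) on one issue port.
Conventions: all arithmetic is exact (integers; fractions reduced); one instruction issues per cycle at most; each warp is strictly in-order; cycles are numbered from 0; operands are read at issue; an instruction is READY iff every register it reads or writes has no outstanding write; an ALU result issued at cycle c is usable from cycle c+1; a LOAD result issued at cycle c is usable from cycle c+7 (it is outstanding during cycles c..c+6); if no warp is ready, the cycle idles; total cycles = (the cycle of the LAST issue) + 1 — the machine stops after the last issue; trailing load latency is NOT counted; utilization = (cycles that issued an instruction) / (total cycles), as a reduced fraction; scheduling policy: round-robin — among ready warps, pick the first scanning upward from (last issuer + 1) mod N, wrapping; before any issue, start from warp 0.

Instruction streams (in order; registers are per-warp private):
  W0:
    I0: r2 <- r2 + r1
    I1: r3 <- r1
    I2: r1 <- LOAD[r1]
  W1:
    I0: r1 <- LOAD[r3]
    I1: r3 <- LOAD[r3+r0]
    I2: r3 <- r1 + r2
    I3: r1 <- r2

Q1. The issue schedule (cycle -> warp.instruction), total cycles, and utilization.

cycle 0: W0.I0
cycle 1: W1.I0
cycle 2: W0.I1
cycle 3: W1.I1
cycle 4: W0.I2
cycle 5: idle
cycle 6: idle
cycle 7: idle
cycle 8: idle
cycle 9: idle
cycle 10: W1.I2
cycle 11: W1.I3

Answer: 12 cycles, utilization 7/12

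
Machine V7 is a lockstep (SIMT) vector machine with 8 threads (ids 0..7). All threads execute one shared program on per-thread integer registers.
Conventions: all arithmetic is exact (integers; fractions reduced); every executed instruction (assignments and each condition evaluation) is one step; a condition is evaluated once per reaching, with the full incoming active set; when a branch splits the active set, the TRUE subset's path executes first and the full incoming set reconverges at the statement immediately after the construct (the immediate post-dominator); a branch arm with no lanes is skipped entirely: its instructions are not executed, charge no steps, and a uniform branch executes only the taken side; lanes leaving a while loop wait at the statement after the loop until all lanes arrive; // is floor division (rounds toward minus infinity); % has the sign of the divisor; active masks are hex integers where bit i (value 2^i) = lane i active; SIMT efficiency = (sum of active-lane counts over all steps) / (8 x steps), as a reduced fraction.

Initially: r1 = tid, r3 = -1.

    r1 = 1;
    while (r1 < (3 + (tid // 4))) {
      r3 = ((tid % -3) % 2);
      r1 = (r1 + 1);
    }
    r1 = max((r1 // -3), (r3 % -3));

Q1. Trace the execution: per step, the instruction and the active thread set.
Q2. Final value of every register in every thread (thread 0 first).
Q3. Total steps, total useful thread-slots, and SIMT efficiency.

step 0: r1 <- 1                      0xff
step 1: eval (r1 < (3 + (tid // 4))) 0xff
step 2: r3 <- ((tid % -3) % 2)       0xff
step 3: r1 <- (r1 + 1)               0xff
step 4: eval (r1 < (3 + (tid // 4))) 0xff
step 5: r3 <- ((tid % -3) % 2)       0xff
step 6: r1 <- (r1 + 1)               0xff
step 7: eval (r1 < (3 + (tid // 4))) 0xff
step 8: r3 <- ((tid % -3) % 2)       0xf0
step 9: r1 <- (r1 + 1)               0xf0
step 10: eval (r1 < (3 + (tid // 4))) 0xf0
step 11: r1 <- max((r1 // -3), (r3 % -3)) 0xff

Answer: 12 steps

r1: 0,0,-1,0,0,-2,0,0
r3: 0,0,1,0,0,1,0,0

steps = 12; useful = 84; efficiency = 84/96 = 7/8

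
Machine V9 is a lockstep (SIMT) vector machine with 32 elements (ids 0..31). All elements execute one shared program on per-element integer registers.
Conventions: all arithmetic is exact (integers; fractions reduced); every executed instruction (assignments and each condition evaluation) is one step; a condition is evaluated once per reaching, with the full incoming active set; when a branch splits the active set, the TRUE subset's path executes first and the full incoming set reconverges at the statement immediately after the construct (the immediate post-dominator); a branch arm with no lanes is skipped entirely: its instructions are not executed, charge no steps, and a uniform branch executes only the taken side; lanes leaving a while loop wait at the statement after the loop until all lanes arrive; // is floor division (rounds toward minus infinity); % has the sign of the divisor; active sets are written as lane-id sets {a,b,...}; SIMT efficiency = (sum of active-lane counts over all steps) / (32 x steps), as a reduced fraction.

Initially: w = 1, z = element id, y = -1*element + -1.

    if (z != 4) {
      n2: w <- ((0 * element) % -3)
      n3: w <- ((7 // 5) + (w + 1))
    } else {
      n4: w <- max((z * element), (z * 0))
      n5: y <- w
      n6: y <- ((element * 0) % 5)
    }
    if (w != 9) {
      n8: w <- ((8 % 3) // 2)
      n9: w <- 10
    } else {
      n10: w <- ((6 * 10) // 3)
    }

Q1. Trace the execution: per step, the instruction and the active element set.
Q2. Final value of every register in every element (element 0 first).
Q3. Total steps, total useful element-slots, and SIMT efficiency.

step 0: eval (z != 4)                {0,1,2,3,4,5,6,7,8,9,10,11,12,13,14,15,16,17,18,19,20,21,22,23,24,25,26,27,28,29,30,31}
step 1: w <- ((0 * element) % -3)    {0,1,2,3,5,6,7,8,9,10,11,12,13,14,15,16,17,18,19,20,21,22,23,24,25,26,27,28,29,30,31}
step 2: w <- ((7 // 5) + (w + 1))    {0,1,2,3,5,6,7,8,9,10,11,12,13,14,15,16,17,18,19,20,21,22,23,24,25,26,27,28,29,30,31}
step 3: w <- max((z * element), (z * 0)) {4}
step 4: y <- w                       {4}
step 5: y <- ((element * 0) % 5)     {4}
step 6: eval (w != 9)                {0,1,2,3,4,5,6,7,8,9,10,11,12,13,14,15,16,17,18,19,20,21,22,23,24,25,26,27,28,29,30,31}
step 7: w <- ((8 % 3) // 2)          {0,1,2,3,4,5,6,7,8,9,10,11,12,13,14,15,16,17,18,19,20,21,22,23,24,25,26,27,28,29,30,31}
step 8: w <- 10                      {0,1,2,3,4,5,6,7,8,9,10,11,12,13,14,15,16,17,18,19,20,21,22,23,24,25,26,27,28,29,30,31}

Answer: 9 steps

w: 10,10,10,10,10,10,10,10,10,10,10,10,10,10,10,10,10,10,10,10,10,10,10,10,10,10,10,10,10,10,10,10
z: 0,1,2,3,4,5,6,7,8,9,10,11,12,13,14,15,16,17,18,19,20,21,22,23,24,25,26,27,28,29,30,31
y: -1,-2,-3,-4,0,-6,-7,-8,-9,-10,-11,-12,-13,-14,-15,-16,-17,-18,-19,-20,-21,-22,-23,-24,-25,-26,-27,-28,-29,-30,-31,-32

steps = 9; useful = 193; efficiency = 193/288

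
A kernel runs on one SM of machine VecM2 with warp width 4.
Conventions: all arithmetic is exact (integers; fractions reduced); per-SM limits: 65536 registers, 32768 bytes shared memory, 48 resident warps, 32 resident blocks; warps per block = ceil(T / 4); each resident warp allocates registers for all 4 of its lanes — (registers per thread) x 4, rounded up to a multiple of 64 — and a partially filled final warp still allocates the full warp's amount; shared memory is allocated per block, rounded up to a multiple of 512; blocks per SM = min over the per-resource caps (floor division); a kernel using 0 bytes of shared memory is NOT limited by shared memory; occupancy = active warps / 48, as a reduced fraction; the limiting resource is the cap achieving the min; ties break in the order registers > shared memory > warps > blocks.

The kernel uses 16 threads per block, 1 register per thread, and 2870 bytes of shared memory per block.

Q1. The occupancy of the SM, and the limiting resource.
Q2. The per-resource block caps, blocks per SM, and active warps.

Answer: occupancy 5/6, limited by shared memory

registers: 256 blocks
shared memory: 10 blocks
warps: 12 blocks
blocks: 32 blocks

Answer: 10 blocks, 40 active warps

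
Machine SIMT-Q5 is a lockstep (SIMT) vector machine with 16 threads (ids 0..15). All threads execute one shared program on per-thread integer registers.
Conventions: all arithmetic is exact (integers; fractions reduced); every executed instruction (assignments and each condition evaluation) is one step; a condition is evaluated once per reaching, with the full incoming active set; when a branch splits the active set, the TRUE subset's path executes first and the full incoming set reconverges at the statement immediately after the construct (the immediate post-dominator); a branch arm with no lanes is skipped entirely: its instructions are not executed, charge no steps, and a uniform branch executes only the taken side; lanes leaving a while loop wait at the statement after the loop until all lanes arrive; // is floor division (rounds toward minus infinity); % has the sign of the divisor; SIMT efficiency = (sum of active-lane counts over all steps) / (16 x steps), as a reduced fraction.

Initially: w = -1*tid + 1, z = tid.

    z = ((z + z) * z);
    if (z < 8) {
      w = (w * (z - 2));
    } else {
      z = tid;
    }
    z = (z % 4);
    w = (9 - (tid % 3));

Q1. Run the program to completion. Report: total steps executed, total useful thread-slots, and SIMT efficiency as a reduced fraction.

Answer: 6 steps, 80 useful, 5/6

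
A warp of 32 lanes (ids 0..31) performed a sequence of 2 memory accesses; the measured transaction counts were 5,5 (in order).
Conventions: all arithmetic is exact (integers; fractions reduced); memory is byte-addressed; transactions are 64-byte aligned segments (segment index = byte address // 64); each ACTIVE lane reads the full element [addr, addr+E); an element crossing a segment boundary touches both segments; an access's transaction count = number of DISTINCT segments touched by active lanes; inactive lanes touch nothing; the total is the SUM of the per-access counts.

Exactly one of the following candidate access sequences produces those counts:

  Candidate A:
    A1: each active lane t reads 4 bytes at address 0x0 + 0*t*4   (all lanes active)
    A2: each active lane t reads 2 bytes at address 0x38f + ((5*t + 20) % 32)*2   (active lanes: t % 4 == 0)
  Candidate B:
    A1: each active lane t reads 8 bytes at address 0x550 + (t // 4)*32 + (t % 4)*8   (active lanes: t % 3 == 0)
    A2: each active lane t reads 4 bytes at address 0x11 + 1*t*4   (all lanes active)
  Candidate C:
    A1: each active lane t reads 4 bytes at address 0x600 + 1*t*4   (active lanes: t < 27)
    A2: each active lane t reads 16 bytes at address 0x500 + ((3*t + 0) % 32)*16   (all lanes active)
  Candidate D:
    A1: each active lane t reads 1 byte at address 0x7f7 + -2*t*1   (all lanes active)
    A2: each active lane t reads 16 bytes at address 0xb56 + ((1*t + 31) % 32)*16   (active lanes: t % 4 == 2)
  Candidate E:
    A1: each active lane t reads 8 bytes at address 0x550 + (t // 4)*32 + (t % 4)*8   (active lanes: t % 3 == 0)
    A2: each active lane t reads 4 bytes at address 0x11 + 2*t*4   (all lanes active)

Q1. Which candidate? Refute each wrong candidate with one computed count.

A: A1 gives 1 transaction, not 5
B: A2 gives 3 transactions, not 5
C: A1 gives 2 transactions, not 5
D: A1 gives 2 transactions, not 5
E: all counts match (5,5)

Answer: E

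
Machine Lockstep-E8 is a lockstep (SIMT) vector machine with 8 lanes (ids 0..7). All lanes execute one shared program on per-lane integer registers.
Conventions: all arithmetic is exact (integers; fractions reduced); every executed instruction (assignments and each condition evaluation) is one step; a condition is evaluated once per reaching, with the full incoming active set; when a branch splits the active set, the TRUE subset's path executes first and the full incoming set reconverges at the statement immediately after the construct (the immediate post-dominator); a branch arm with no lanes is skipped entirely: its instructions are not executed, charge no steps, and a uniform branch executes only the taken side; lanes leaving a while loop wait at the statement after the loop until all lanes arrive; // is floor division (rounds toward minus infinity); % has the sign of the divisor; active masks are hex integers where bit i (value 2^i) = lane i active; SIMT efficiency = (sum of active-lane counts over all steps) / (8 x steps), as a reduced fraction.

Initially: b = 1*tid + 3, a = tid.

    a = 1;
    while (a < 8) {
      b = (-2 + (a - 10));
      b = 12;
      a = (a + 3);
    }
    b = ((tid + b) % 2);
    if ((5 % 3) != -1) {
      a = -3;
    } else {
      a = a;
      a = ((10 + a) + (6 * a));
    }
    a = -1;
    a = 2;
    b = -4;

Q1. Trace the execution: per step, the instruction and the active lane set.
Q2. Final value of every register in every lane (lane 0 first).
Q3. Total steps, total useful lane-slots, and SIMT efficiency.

step 0: a <- 1                       0xff
step 1: eval (a < 8)                 0xff
step 2: b <- (-2 + (a - 10))         0xff
step 3: b <- 12                      0xff
step 4: a <- (a + 3)                 0xff
step 5: eval (a < 8)                 0xff
step 6: b <- (-2 + (a - 10))         0xff
step 7: b <- 12                      0xff
step 8: a <- (a + 3)                 0xff
step 9: eval (a < 8)                 0xff
step 10: b <- (-2 + (a - 10))         0xff
step 11: b <- 12                      0xff
step 12: a <- (a + 3)                 0xff
step 13: eval (a < 8)                 0xff
step 14: b <- ((tid + b) % 2)         0xff
step 15: eval ((5 % 3) != -1)         0xff
step 16: a <- -3                      0xff
step 17: a <- -1                      0xff
step 18: a <- 2                       0xff
step 19: b <- -4                      0xff

Answer: 20 steps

b: -4,-4,-4,-4,-4,-4,-4,-4
a: 2,2,2,2,2,2,2,2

steps = 20; useful = 160; efficiency = 160/160 = 1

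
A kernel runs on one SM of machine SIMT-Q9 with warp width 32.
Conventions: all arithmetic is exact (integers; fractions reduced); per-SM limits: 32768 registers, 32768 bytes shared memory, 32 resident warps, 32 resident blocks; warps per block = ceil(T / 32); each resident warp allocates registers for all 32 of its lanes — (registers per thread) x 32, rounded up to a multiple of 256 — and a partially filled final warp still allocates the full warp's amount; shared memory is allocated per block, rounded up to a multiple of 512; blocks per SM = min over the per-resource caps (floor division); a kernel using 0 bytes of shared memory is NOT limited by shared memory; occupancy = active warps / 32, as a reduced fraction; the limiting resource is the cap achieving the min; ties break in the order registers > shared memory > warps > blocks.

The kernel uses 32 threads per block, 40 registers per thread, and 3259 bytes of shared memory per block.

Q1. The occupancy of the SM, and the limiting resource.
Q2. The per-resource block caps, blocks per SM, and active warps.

Answer: occupancy 9/32, limited by shared memory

registers: 25 blocks
shared memory: 9 blocks
warps: 32 blocks
blocks: 32 blocks

Answer: 9 blocks, 9 active warps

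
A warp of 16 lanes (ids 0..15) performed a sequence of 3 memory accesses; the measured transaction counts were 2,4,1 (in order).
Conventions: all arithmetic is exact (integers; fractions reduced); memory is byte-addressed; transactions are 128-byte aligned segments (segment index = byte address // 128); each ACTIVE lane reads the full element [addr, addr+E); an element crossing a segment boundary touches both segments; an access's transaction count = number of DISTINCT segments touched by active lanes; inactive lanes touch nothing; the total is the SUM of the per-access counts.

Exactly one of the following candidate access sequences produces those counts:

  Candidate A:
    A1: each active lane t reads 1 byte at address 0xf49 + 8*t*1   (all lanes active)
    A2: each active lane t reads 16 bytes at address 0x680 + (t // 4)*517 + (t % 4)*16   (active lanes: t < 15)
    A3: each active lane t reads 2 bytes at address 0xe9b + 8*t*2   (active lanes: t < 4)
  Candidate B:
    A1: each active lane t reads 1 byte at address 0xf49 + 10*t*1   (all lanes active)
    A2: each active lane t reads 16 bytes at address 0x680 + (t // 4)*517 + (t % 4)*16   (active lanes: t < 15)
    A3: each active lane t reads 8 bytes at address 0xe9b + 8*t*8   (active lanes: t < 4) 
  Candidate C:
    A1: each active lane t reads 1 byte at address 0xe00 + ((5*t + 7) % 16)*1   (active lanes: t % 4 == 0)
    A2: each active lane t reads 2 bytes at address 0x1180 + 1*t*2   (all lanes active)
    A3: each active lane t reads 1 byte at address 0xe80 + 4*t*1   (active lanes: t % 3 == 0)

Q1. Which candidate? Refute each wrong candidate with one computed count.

B: A3 gives 2 transactions, not 1
C: A1 gives 1 transaction, not 2
A: all counts match (2,4,1)

Answer: A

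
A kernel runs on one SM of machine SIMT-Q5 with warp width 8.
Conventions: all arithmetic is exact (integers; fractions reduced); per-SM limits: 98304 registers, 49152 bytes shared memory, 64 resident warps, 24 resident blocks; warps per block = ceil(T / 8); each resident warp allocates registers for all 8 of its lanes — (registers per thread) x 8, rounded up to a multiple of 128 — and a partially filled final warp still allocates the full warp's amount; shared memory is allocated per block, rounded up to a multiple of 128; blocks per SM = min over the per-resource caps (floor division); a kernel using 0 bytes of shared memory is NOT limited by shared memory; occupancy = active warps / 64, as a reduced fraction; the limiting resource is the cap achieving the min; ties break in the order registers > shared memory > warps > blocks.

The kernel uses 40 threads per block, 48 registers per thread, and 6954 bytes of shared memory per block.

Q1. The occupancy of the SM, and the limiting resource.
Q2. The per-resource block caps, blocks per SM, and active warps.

Answer: occupancy 15/32, limited by shared memory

registers: 51 blocks
shared memory: 6 blocks
warps: 12 blocks
blocks: 24 blocks

Answer: 6 blocks, 30 active warps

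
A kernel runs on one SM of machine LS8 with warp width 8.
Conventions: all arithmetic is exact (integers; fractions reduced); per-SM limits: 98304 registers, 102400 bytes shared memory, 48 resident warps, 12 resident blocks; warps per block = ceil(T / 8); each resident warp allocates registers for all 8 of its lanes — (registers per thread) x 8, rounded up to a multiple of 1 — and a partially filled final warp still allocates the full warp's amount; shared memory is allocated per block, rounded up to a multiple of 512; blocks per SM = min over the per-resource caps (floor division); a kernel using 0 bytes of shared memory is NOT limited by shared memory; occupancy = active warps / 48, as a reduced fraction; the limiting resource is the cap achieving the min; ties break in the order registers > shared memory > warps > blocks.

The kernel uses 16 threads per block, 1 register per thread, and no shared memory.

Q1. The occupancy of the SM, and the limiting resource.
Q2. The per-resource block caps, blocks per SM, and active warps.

Answer: occupancy 1/2, limited by blocks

registers: 6144 blocks
shared memory: no limit (kernel uses none)
warps: 24 blocks
blocks: 12 blocks

Answer: 12 blocks, 24 active warps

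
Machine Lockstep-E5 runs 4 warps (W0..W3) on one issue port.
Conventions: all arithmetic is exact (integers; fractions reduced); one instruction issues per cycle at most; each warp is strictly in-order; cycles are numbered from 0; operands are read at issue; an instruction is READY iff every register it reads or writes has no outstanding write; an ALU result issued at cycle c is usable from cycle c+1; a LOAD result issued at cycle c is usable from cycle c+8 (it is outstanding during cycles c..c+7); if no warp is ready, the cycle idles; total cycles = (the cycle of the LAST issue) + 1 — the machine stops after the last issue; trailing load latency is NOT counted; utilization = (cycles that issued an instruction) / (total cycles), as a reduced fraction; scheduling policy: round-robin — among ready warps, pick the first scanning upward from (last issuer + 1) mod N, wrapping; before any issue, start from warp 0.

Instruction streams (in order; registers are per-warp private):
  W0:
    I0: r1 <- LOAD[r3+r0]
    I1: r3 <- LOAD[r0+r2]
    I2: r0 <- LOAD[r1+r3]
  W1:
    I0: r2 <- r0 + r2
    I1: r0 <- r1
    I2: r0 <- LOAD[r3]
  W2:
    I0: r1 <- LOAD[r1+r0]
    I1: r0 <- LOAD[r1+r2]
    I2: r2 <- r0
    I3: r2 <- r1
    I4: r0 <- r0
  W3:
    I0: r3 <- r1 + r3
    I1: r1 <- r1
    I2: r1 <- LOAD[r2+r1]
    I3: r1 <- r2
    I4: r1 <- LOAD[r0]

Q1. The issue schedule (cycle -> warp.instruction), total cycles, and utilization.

cycle 0: W0.I0
cycle 1: W1.I0
cycle 2: W2.I0
cycle 3: W3.I0
cycle 4: W0.I1
cycle 5: W1.I1
cycle 6: W3.I1
cycle 7: W1.I2
cycle 8: W3.I2
cycle 9: idle
cycle 10: W2.I1
cycle 11: idle
cycle 12: W0.I2
cycle 13: idle
cycle 14: idle
cycle 15: idle
cycle 16: W3.I3
cycle 17: W3.I4
cycle 18: W2.I2
cycle 19: W2.I3
cycle 20: W2.I4

Answer: 21 cycles, utilization 16/21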